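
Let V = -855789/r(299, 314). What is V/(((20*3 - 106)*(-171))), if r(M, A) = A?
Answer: -285263/823308 ≈ -0.34648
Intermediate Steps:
V = -855789/314 ≈ -2725.4
V/(((20*3 - 106)*(-171))) = -855789*(-1/(171*(20*3 - 106)))/314 = -855789*(-1/(171*(60 - 106)))/314 = -855789/(314*((-46*(-171)))) = -855789/314/7866 = -855789/314*1/7866 = -285263/823308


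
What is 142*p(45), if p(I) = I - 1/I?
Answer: 287408/45 ≈ 6386.8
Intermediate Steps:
142*p(45) = 142*(45 - 1/45) = 142*(2024/45) = 287408/45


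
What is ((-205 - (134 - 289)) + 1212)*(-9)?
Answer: -10458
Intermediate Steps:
((-205 - (134 - 289)) + 1212)*(-9) = ((-205 - 1*(-155)) + 1212)*(-9) = ((-205 + 155) + 1212)*(-9) = (-50 + 1212)*(-9) = 1162*(-9) = -10458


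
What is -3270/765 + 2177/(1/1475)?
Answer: 163764607/51 ≈ 3.2111e+6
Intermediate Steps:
-3270/765 + 2177/(1/1475) = -3270*1/765 + 2177/(1/1475) = -218/51 + 2177*1475 = -218/51 + 3211075 = 163764607/51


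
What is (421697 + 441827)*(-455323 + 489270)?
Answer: 29314049228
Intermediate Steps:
(421697 + 441827)*(-455323 + 489270) = 863524*33947 = 29314049228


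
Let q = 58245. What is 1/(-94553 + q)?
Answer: -1/36308 ≈ -2.7542e-5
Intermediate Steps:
1/(-94553 + q) = 1/(-94553 + 58245) = 1/(-36308) = -1/36308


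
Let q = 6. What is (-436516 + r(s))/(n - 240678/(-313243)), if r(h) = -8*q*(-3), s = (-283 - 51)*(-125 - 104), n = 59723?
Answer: -136690474396/18708052367 ≈ -7.3065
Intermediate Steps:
s = 76486 (s = -334*(-229) = 76486)
r(h) = 144 (r(h) = -8*6*(-3) = -48*(-3) = 144)
(-436516 + r(s))/(n - 240678/(-313243)) = (-436516 + 144)/(59723 - 240678/(-313243)) = -436372/(59723 - 240678*(-1/313243)) = -436372/(59723 + 240678/313243) = -436372/18708052367/313243 = -436372*313243/18708052367 = -136690474396/18708052367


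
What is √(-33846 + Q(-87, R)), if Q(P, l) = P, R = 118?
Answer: I*√33933 ≈ 184.21*I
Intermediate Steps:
√(-33846 + Q(-87, R)) = √(-33846 - 87) = √(-33933) = I*√33933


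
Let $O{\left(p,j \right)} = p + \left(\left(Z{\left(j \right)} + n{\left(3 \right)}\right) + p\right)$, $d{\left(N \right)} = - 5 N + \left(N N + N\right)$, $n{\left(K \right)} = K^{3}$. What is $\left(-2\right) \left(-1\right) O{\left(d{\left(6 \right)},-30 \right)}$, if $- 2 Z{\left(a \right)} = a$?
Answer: $132$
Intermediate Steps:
$Z{\left(a \right)} = - \frac{a}{2}$
$d{\left(N \right)} = N^{2} - 4 N$ ($d{\left(N \right)} = - 5 N + \left(N^{2} + N\right) = - 5 N + \left(N + N^{2}\right) = N^{2} - 4 N$)
$O{\left(p,j \right)} = 27 + 2 p - \frac{j}{2}$ ($O{\left(p,j \right)} = p - \left(-27 + \frac{j}{2} - p\right) = p + \left(27 + p - \frac{j}{2}\right) = 27 + 2 p - \frac{j}{2}$)
$\left(-2\right) \left(-1\right) O{\left(d{\left(6 \right)},-30 \right)} = \left(-2\right) \left(-1\right) \left(27 + 2 \cdot 6 \left(-4 + 6\right) - -15\right) = 2 \left(27 + 2 \cdot 6 \cdot 2 + 15\right) = 2 \left(27 + 2 \cdot 12 + 15\right) = 2 \left(27 + 24 + 15\right) = 2 \cdot 66 = 132$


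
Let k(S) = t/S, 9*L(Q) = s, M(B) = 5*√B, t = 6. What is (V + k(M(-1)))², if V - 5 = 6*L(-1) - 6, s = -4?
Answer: 2701/225 + 44*I/5 ≈ 12.004 + 8.8*I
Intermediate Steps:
L(Q) = -4/9 (L(Q) = (⅑)*(-4) = -4/9)
k(S) = 6/S
V = -11/3 (V = 5 + (6*(-4/9) - 6) = 5 + (-8/3 - 6) = 5 - 26/3 = -11/3 ≈ -3.6667)
(V + k(M(-1)))² = (-11/3 + 6/((5*√(-1))))² = (-11/3 + 6/((5*I)))² = (-11/3 + 6*(-I/5))² = (-11/3 - 6*I/5)²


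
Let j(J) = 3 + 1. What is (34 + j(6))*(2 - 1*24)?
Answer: -836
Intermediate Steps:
j(J) = 4
(34 + j(6))*(2 - 1*24) = (34 + 4)*(2 - 1*24) = 38*(2 - 24) = 38*(-22) = -836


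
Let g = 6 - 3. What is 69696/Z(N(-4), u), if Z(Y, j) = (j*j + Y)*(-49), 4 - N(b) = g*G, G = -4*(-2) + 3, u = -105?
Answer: -17424/134701 ≈ -0.12935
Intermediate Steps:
G = 11 (G = 8 + 3 = 11)
g = 3
N(b) = -29 (N(b) = 4 - 3*11 = 4 - 1*33 = 4 - 33 = -29)
Z(Y, j) = -49*Y - 49*j² (Z(Y, j) = (j² + Y)*(-49) = (Y + j²)*(-49) = -49*Y - 49*j²)
69696/Z(N(-4), u) = 69696/(-49*(-29) - 49*(-105)²) = 69696/(1421 - 49*11025) = 69696/(1421 - 540225) = 69696/(-538804) = 69696*(-1/538804) = -17424/134701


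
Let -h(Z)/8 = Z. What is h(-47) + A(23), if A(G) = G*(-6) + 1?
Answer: 239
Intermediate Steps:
h(Z) = -8*Z
A(G) = 1 - 6*G (A(G) = -6*G + 1 = 1 - 6*G)
h(-47) + A(23) = -8*(-47) + (1 - 6*23) = 376 + (1 - 138) = 376 - 137 = 239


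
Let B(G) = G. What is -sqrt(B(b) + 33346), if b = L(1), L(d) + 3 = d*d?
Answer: -8*sqrt(521) ≈ -182.60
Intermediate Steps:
L(d) = -3 + d**2 (L(d) = -3 + d*d = -3 + d**2)
b = -2 (b = -3 + 1**2 = -3 + 1 = -2)
-sqrt(B(b) + 33346) = -sqrt(-2 + 33346) = -sqrt(33344) = -8*sqrt(521)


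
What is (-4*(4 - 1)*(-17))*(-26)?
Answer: -5304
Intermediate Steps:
(-4*(4 - 1)*(-17))*(-26) = (-4*3*(-17))*(-26) = -12*(-17)*(-26) = 204*(-26) = -5304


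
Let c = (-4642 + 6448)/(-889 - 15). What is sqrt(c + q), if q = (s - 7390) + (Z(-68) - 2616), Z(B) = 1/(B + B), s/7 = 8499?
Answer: sqrt(2921784910642)/7684 ≈ 222.45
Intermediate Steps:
s = 59493 (s = 7*8499 = 59493)
Z(B) = 1/(2*B)
c = -903/452 (c = 1806/(-904) = 1806*(-1/904) = -903/452 ≈ -1.9978)
q = 6730231/136 (q = (59493 - 7390) + ((1/2)/(-68) - 2616) = 52103 + ((1/2)*(-1/68) - 2616) = 52103 + (-1/136 - 2616) = 52103 - 355777/136 = 6730231/136 ≈ 49487.)
sqrt(c + q) = sqrt(-903/452 + 6730231/136) = sqrt(760485401/15368) = sqrt(2921784910642)/7684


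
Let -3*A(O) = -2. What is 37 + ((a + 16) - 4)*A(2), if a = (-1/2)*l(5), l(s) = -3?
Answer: 46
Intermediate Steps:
A(O) = 2/3 (A(O) = -1/3*(-2) = 2/3)
a = 3/2 (a = -1/2*(-3) = 3/2 ≈ 1.5000)
37 + ((a + 16) - 4)*A(2) = 37 + ((3/2 + 16) - 4)*(2/3) = 37 + (35/2 - 4)*(2/3) = 37 + (27/2)*(2/3) = 37 + 9 = 46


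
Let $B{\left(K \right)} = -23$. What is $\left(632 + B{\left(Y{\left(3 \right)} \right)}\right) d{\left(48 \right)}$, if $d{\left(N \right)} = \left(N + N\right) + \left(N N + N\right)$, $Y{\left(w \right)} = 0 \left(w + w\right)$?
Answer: $1490832$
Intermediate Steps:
$Y{\left(w \right)} = 0$ ($Y{\left(w \right)} = 0 \cdot 2 w = 0$)
$d{\left(N \right)} = N^{2} + 3 N$ ($d{\left(N \right)} = 2 N + \left(N^{2} + N\right) = 2 N + \left(N + N^{2}\right) = N^{2} + 3 N$)
$\left(632 + B{\left(Y{\left(3 \right)} \right)}\right) d{\left(48 \right)} = \left(632 - 23\right) 48 \left(3 + 48\right) = 609 \cdot 48 \cdot 51 = 609 \cdot 2448 = 1490832$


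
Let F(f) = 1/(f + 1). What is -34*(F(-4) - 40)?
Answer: 4114/3 ≈ 1371.3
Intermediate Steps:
F(f) = 1/(1 + f)
-34*(F(-4) - 40) = -34*(1/(1 - 4) - 40) = -34*(1/(-3) - 40) = -34*(-⅓ - 40) = -34*(-121/3) = 4114/3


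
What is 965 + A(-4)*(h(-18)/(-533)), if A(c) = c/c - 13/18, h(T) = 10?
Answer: 4629080/4797 ≈ 965.00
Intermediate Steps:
A(c) = 5/18 (A(c) = 1 - 13*1/18 = 1 - 13/18 = 5/18)
965 + A(-4)*(h(-18)/(-533)) = 965 + 5*(10/(-533))/18 = 965 + 5*(10*(-1/533))/18 = 965 + (5/18)*(-10/533) = 965 - 25/4797 = 4629080/4797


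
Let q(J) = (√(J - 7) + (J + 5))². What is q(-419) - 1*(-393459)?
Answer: 564429 - 828*I*√426 ≈ 5.6443e+5 - 17090.0*I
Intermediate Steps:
q(J) = (5 + J + √(-7 + J))² (q(J) = (√(-7 + J) + (5 + J))² = (5 + J + √(-7 + J))²)
q(-419) - 1*(-393459) = (5 - 419 + √(-7 - 419))² - 1*(-393459) = (5 - 419 + √(-426))² + 393459 = (5 - 419 + I*√426)² + 393459 = (-414 + I*√426)² + 393459 = 393459 + (-414 + I*√426)²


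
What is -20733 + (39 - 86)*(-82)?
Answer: -16879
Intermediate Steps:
-20733 + (39 - 86)*(-82) = -20733 - 47*(-82) = -20733 + 3854 = -16879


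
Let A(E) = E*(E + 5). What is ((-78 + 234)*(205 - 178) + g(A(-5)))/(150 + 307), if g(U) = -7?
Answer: 4205/457 ≈ 9.2013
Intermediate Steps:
A(E) = E*(5 + E)
((-78 + 234)*(205 - 178) + g(A(-5)))/(150 + 307) = ((-78 + 234)*(205 - 178) - 7)/(150 + 307) = (156*27 - 7)/457 = (4212 - 7)*(1/457) = 4205*(1/457) = 4205/457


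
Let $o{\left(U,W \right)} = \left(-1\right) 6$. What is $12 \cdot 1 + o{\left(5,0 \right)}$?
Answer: $6$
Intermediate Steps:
$o{\left(U,W \right)} = -6$
$12 \cdot 1 + o{\left(5,0 \right)} = 12 \cdot 1 - 6 = 12 - 6 = 6$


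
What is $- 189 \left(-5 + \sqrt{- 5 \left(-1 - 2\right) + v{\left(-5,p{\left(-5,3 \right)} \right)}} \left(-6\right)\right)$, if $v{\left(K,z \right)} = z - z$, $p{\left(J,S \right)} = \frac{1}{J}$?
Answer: $945 + 1134 \sqrt{15} \approx 5337.0$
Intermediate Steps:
$v{\left(K,z \right)} = 0$
$- 189 \left(-5 + \sqrt{- 5 \left(-1 - 2\right) + v{\left(-5,p{\left(-5,3 \right)} \right)}} \left(-6\right)\right) = - 189 \left(-5 + \sqrt{- 5 \left(-1 - 2\right) + 0} \left(-6\right)\right) = - 189 \left(-5 + \sqrt{\left(-5\right) \left(-3\right) + 0} \left(-6\right)\right) = - 189 \left(-5 + \sqrt{15 + 0} \left(-6\right)\right) = - 189 \left(-5 + \sqrt{15} \left(-6\right)\right) = - 189 \left(-5 - 6 \sqrt{15}\right) = 945 + 1134 \sqrt{15}$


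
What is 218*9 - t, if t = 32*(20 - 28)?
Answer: 2218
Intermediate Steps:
t = -256 (t = 32*(-8) = -256)
218*9 - t = 218*9 - 1*(-256) = 1962 + 256 = 2218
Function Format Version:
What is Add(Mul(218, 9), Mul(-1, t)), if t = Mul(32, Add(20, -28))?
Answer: 2218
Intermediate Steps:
t = -256 (t = Mul(32, -8) = -256)
Add(Mul(218, 9), Mul(-1, t)) = Add(Mul(218, 9), Mul(-1, -256)) = Add(1962, 256) = 2218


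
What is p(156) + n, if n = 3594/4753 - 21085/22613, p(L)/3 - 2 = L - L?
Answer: 625931651/107479589 ≈ 5.8237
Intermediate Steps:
p(L) = 6 (p(L) = 6 + 3*(L - L) = 6 + 3*0 = 6 + 0 = 6)
n = -18945883/107479589 (n = 3594*(1/4753) - 21085*1/22613 = 3594/4753 - 21085/22613 = -18945883/107479589 ≈ -0.17627)
p(156) + n = 6 - 18945883/107479589 = 625931651/107479589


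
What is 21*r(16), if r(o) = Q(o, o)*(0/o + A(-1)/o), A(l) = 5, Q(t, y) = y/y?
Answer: 105/16 ≈ 6.5625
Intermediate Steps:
Q(t, y) = 1
r(o) = 5/o (r(o) = 1*(0/o + 5/o) = 1*(0 + 5/o) = 1*(5/o) = 5/o)
21*r(16) = 21*(5/16) = 105/16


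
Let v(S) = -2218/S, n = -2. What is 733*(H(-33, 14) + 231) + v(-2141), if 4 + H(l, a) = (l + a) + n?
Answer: 323288936/2141 ≈ 1.5100e+5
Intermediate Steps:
H(l, a) = -6 + a + l (H(l, a) = -4 + ((l + a) - 2) = -4 + ((a + l) - 2) = -4 + (-2 + a + l) = -6 + a + l)
733*(H(-33, 14) + 231) + v(-2141) = 733*((-6 + 14 - 33) + 231) - 2218/(-2141) = 733*(-25 + 231) - 2218*(-1/2141) = 733*206 + 2218/2141 = 150998 + 2218/2141 = 323288936/2141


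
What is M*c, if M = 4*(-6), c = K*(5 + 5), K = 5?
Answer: -1200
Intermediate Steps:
c = 50 (c = 5*(5 + 5) = 5*10 = 50)
M = -24
M*c = -24*50 = -1200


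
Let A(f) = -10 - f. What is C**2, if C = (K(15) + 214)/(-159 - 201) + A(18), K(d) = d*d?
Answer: 110649361/129600 ≈ 853.78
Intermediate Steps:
K(d) = d**2
C = -10519/360 (C = (15**2 + 214)/(-159 - 201) + (-10 - 1*18) = (225 + 214)/(-360) + (-10 - 18) = 439*(-1/360) - 28 = -439/360 - 28 = -10519/360 ≈ -29.219)
C**2 = (-10519/360)**2 = 110649361/129600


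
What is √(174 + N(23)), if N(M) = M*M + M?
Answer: 11*√6 ≈ 26.944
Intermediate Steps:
N(M) = M + M² (N(M) = M² + M = M + M²)
√(174 + N(23)) = √(174 + 23*(1 + 23)) = √(174 + 23*24) = √(174 + 552) = √726 = 11*√6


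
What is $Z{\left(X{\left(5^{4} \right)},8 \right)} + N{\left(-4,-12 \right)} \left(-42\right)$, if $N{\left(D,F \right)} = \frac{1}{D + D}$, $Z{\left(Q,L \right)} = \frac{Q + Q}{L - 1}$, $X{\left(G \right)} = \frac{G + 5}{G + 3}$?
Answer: $\frac{3477}{628} \approx 5.5366$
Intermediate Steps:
$X{\left(G \right)} = \frac{5 + G}{3 + G}$
$Z{\left(Q,L \right)} = \frac{2 Q}{-1 + L}$
$N{\left(D,F \right)} = \frac{1}{2 D}$
$Z{\left(X{\left(5^{4} \right)},8 \right)} + N{\left(-4,-12 \right)} \left(-42\right) = \frac{2 \frac{5 + 5^{4}}{3 + 5^{4}}}{-1 + 8} + \frac{1}{2 \left(-4\right)} \left(-42\right) = \frac{2 \frac{5 + 625}{3 + 625}}{7} + \frac{1}{2} \left(- \frac{1}{4}\right) \left(-42\right) = 2 \cdot \frac{1}{628} \cdot 630 \cdot \frac{1}{7} - - \frac{21}{4} = 2 \cdot \frac{1}{628} \cdot 630 \cdot \frac{1}{7} + \frac{21}{4} = 2 \cdot \frac{315}{314} \cdot \frac{1}{7} + \frac{21}{4} = \frac{45}{157} + \frac{21}{4} = \frac{3477}{628}$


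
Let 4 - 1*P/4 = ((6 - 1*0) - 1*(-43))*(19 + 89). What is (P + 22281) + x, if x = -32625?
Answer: -31496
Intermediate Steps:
P = -21152 (P = 16 - 4*((6 - 1*0) - 1*(-43))*(19 + 89) = 16 - 4*((6 + 0) + 43)*108 = 16 - 4*(6 + 43)*108 = 16 - 196*108 = 16 - 4*5292 = 16 - 21168 = -21152)
(P + 22281) + x = (-21152 + 22281) - 32625 = 1129 - 32625 = -31496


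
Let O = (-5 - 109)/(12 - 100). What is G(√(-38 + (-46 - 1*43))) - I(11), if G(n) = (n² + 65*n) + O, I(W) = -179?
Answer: 2345/44 + 65*I*√127 ≈ 53.295 + 732.51*I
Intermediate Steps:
O = 57/44 (O = -114/(-88) = -114*(-1/88) = 57/44 ≈ 1.2955)
G(n) = 57/44 + n² + 65*n (G(n) = (n² + 65*n) + 57/44 = 57/44 + n² + 65*n)
G(√(-38 + (-46 - 1*43))) - I(11) = (57/44 + (√(-38 + (-46 - 1*43)))² + 65*√(-38 + (-46 - 1*43))) - 1*(-179) = (57/44 + (√(-38 + (-46 - 43)))² + 65*√(-38 + (-46 - 43))) + 179 = (57/44 + (√(-38 - 89))² + 65*√(-38 - 89)) + 179 = (57/44 + (√(-127))² + 65*√(-127)) + 179 = (57/44 + (I*√127)² + 65*(I*√127)) + 179 = (57/44 - 127 + 65*I*√127) + 179 = (-5531/44 + 65*I*√127) + 179 = 2345/44 + 65*I*√127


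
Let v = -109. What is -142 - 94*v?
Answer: 10104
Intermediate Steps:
-142 - 94*v = -142 - 94*(-109) = -142 + 10246 = 10104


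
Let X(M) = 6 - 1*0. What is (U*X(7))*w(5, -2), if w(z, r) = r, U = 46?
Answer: -552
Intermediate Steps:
X(M) = 6 (X(M) = 6 + 0 = 6)
(U*X(7))*w(5, -2) = (46*6)*(-2) = 276*(-2) = -552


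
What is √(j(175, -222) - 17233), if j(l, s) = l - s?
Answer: 2*I*√4209 ≈ 129.75*I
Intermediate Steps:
√(j(175, -222) - 17233) = √((175 - 1*(-222)) - 17233) = √((175 + 222) - 17233) = √(397 - 17233) = √(-16836) = 2*I*√4209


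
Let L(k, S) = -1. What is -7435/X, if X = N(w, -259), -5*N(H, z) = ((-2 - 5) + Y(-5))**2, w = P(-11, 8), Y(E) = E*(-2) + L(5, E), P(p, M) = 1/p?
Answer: 37175/4 ≈ 9293.8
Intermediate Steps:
Y(E) = -1 - 2*E (Y(E) = E*(-2) - 1 = -2*E - 1 = -1 - 2*E)
w = -1/11 (w = 1/(-11) = -1/11 ≈ -0.090909)
N(H, z) = -4/5 (N(H, z) = -((-2 - 5) + (-1 - 2*(-5)))**2/5 = -(-7 + (-1 + 10))**2/5 = -(-7 + 9)**2/5 = -1/5*2**2 = -1/5*4 = -4/5)
X = -4/5 ≈ -0.80000
-7435/X = -7435/(-4/5) = -7435*(-5/4) = 37175/4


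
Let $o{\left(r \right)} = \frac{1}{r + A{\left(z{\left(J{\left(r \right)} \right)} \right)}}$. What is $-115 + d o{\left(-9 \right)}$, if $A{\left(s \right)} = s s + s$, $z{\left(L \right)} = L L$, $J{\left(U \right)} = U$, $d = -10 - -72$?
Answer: $- \frac{762733}{6633} \approx -114.99$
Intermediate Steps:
$d = 62$ ($d = -10 + 72 = 62$)
$z{\left(L \right)} = L^{2}$
$A{\left(s \right)} = s + s^{2}$ ($A{\left(s \right)} = s^{2} + s = s + s^{2}$)
$o{\left(r \right)} = \frac{1}{r + r^{2} \left(1 + r^{2}\right)}$
$-115 + d o{\left(-9 \right)} = -115 + 62 \frac{1}{\left(-9\right) \left(1 - 9 + \left(-9\right)^{3}\right)} = -115 + 62 \left(- \frac{1}{9 \left(1 - 9 - 729\right)}\right) = -115 + 62 \left(- \frac{1}{9 \left(-737\right)}\right) = -115 + 62 \left(\left(- \frac{1}{9}\right) \left(- \frac{1}{737}\right)\right) = -115 + 62 \cdot \frac{1}{6633} = -115 + \frac{62}{6633} = - \frac{762733}{6633}$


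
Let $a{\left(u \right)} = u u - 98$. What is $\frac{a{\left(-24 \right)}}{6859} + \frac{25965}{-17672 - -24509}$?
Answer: $\frac{60454007}{15631661} \approx 3.8674$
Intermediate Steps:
$a{\left(u \right)} = -98 + u^{2}$ ($a{\left(u \right)} = u^{2} - 98 = -98 + u^{2}$)
$\frac{a{\left(-24 \right)}}{6859} + \frac{25965}{-17672 - -24509} = \frac{-98 + \left(-24\right)^{2}}{6859} + \frac{25965}{-17672 - -24509} = \left(-98 + 576\right) \frac{1}{6859} + \frac{25965}{-17672 + 24509} = 478 \cdot \frac{1}{6859} + \frac{25965}{6837} = \frac{478}{6859} + 25965 \cdot \frac{1}{6837} = \frac{478}{6859} + \frac{8655}{2279} = \frac{60454007}{15631661}$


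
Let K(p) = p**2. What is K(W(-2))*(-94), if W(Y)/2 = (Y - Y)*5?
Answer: 0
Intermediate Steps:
W(Y) = 0 (W(Y) = 2*((Y - Y)*5) = 2*(0*5) = 2*0 = 0)
K(W(-2))*(-94) = 0**2*(-94) = 0*(-94) = 0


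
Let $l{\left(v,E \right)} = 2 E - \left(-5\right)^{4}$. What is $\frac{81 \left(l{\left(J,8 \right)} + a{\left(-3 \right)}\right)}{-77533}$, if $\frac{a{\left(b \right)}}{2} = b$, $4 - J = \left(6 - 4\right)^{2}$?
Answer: $\frac{49815}{77533} \approx 0.6425$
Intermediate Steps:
$J = 0$ ($J = 4 - \left(6 - 4\right)^{2} = 4 - 2^{2} = 4 - 4 = 0$)
$a{\left(b \right)} = 2 b$
$l{\left(v,E \right)} = -625 + 2 E$ ($l{\left(v,E \right)} = 2 E - 625 = -625 + 2 E$)
$\frac{81 \left(l{\left(J,8 \right)} + a{\left(-3 \right)}\right)}{-77533} = \frac{81 \left(\left(-625 + 2 \cdot 8\right) + 2 \left(-3\right)\right)}{-77533} = 81 \left(\left(-625 + 16\right) - 6\right) \left(- \frac{1}{77533}\right) = 81 \left(-609 - 6\right) \left(- \frac{1}{77533}\right) = 81 \left(-615\right) \left(- \frac{1}{77533}\right) = \left(-49815\right) \left(- \frac{1}{77533}\right) = \frac{49815}{77533}$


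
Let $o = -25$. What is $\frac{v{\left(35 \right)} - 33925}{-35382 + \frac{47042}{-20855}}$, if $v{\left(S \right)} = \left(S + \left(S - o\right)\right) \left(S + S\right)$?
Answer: $\frac{13228375}{17161364} \approx 0.77082$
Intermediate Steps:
$v{\left(S \right)} = 2 S \left(25 + 2 S\right)$ ($v{\left(S \right)} = \left(S + \left(S - -25\right)\right) \left(S + S\right) = \left(S + \left(S + 25\right)\right) 2 S = \left(S + \left(25 + S\right)\right) 2 S = \left(25 + 2 S\right) 2 S = 2 S \left(25 + 2 S\right)$)
$\frac{v{\left(35 \right)} - 33925}{-35382 + \frac{47042}{-20855}} = \frac{2 \cdot 35 \left(25 + 2 \cdot 35\right) - 33925}{-35382 + \frac{47042}{-20855}} = \frac{2 \cdot 35 \left(25 + 70\right) - 33925}{-35382 + 47042 \left(- \frac{1}{20855}\right)} = \frac{2 \cdot 35 \cdot 95 - 33925}{-35382 - \frac{1094}{485}} = \frac{6650 - 33925}{- \frac{17161364}{485}} = \left(-27275\right) \left(- \frac{485}{17161364}\right) = \frac{13228375}{17161364}$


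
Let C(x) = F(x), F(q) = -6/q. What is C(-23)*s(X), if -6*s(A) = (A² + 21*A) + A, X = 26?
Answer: -1248/23 ≈ -54.261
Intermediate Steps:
C(x) = -6/x
s(A) = -11*A/3 - A²/6 (s(A) = -((A² + 21*A) + A)/6 = -(A² + 22*A)/6 = -11*A/3 - A²/6)
C(-23)*s(X) = (-6/(-23))*(-⅙*26*(22 + 26)) = (-6*(-1/23))*(-⅙*26*48) = (6/23)*(-208) = -1248/23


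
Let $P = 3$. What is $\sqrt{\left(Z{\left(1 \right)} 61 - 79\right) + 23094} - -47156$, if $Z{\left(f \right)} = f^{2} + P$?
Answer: $47156 + \sqrt{23259} \approx 47309.0$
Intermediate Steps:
$Z{\left(f \right)} = 3 + f^{2}$ ($Z{\left(f \right)} = f^{2} + 3 = 3 + f^{2}$)
$\sqrt{\left(Z{\left(1 \right)} 61 - 79\right) + 23094} - -47156 = \sqrt{\left(\left(3 + 1^{2}\right) 61 - 79\right) + 23094} - -47156 = \sqrt{\left(\left(3 + 1\right) 61 - 79\right) + 23094} + 47156 = \sqrt{\left(4 \cdot 61 - 79\right) + 23094} + 47156 = \sqrt{\left(244 - 79\right) + 23094} + 47156 = \sqrt{165 + 23094} + 47156 = \sqrt{23259} + 47156 = 47156 + \sqrt{23259}$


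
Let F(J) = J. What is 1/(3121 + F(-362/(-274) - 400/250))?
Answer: 685/2137694 ≈ 0.00032044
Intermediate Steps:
1/(3121 + F(-362/(-274) - 400/250)) = 1/(3121 + (-362/(-274) - 400/250)) = 1/(3121 + (-362*(-1/274) - 400*1/250)) = 1/(3121 + (181/137 - 8/5)) = 1/(3121 - 191/685) = 1/(2137694/685) = 685/2137694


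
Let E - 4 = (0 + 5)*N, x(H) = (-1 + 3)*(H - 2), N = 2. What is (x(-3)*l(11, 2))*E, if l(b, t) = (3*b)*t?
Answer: -9240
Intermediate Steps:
x(H) = -4 + 2*H (x(H) = 2*(-2 + H) = -4 + 2*H)
E = 14 (E = 4 + (0 + 5)*2 = 4 + 5*2 = 4 + 10 = 14)
l(b, t) = 3*b*t
(x(-3)*l(11, 2))*E = ((-4 + 2*(-3))*(3*11*2))*14 = ((-4 - 6)*66)*14 = -10*66*14 = -660*14 = -9240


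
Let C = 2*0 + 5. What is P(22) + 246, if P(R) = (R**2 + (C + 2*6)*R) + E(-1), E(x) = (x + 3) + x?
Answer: 1105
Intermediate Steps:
E(x) = 3 + 2*x (E(x) = (3 + x) + x = 3 + 2*x)
C = 5 (C = 0 + 5 = 5)
P(R) = 1 + R**2 + 17*R (P(R) = (R**2 + (5 + 2*6)*R) + (3 + 2*(-1)) = (R**2 + (5 + 12)*R) + (3 - 2) = (R**2 + 17*R) + 1 = 1 + R**2 + 17*R)
P(22) + 246 = (1 + 22**2 + 17*22) + 246 = (1 + 484 + 374) + 246 = 859 + 246 = 1105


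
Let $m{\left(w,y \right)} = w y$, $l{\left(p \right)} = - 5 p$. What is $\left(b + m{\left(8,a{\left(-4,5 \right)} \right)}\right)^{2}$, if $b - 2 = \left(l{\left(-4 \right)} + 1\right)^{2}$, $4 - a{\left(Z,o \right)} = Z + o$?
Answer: $218089$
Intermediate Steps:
$a{\left(Z,o \right)} = 4 - Z - o$ ($a{\left(Z,o \right)} = 4 - \left(Z + o\right) = 4 - Z - o$)
$b = 443$ ($b = 2 + \left(\left(-5\right) \left(-4\right) + 1\right)^{2} = 2 + \left(20 + 1\right)^{2} = 2 + 21^{2} = 2 + 441 = 443$)
$\left(b + m{\left(8,a{\left(-4,5 \right)} \right)}\right)^{2} = \left(443 + 8 \left(4 - -4 - 5\right)\right)^{2} = \left(443 + 8 \left(4 + 4 - 5\right)\right)^{2} = \left(443 + 8 \cdot 3\right)^{2} = \left(443 + 24\right)^{2} = 467^{2} = 218089$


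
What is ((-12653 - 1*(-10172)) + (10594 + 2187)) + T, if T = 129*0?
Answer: 10300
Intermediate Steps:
T = 0
((-12653 - 1*(-10172)) + (10594 + 2187)) + T = ((-12653 - 1*(-10172)) + (10594 + 2187)) + 0 = ((-12653 + 10172) + 12781) + 0 = (-2481 + 12781) + 0 = 10300 + 0 = 10300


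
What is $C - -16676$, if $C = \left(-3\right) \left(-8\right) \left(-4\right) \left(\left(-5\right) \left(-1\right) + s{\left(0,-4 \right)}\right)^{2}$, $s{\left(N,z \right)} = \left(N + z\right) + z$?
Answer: $15812$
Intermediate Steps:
$s{\left(N,z \right)} = N + 2 z$
$C = -864$ ($C = \left(-3\right) \left(-8\right) \left(-4\right) \left(\left(-5\right) \left(-1\right) + \left(0 + 2 \left(-4\right)\right)\right)^{2} = 24 \left(-4\right) \left(5 + \left(0 - 8\right)\right)^{2} = - 96 \left(5 - 8\right)^{2} = - 96 \left(-3\right)^{2} = \left(-96\right) 9 = -864$)
$C - -16676 = -864 - -16676 = -864 + 16676 = 15812$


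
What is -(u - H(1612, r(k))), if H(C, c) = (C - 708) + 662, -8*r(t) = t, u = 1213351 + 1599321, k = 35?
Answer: -2811106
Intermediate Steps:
u = 2812672
r(t) = -t/8
H(C, c) = -46 + C (H(C, c) = (-708 + C) + 662 = -46 + C)
-(u - H(1612, r(k))) = -(2812672 - (-46 + 1612)) = -(2812672 - 1*1566) = -(2812672 - 1566) = -1*2811106 = -2811106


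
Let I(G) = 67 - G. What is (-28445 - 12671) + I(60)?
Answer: -41109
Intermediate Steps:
(-28445 - 12671) + I(60) = (-28445 - 12671) + (67 - 1*60) = -41116 + (67 - 60) = -41116 + 7 = -41109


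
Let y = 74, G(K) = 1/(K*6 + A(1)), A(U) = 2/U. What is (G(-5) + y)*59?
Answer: 122189/28 ≈ 4363.9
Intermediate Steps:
G(K) = 1/(2 + 6*K) (G(K) = 1/(K*6 + 2/1) = 1/(6*K + 2*1) = 1/(6*K + 2) = 1/(2 + 6*K))
(G(-5) + y)*59 = (1/(2*(1 + 3*(-5))) + 74)*59 = (1/(2*(1 - 15)) + 74)*59 = ((½)/(-14) + 74)*59 = ((½)*(-1/14) + 74)*59 = (-1/28 + 74)*59 = (2071/28)*59 = 122189/28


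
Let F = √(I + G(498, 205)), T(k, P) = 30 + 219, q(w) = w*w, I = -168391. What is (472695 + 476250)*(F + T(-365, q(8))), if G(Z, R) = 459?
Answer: 236287305 + 1897890*I*√41983 ≈ 2.3629e+8 + 3.8887e+8*I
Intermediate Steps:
q(w) = w²
T(k, P) = 249
F = 2*I*√41983 (F = √(-168391 + 459) = √(-167932) = 2*I*√41983 ≈ 409.79*I)
(472695 + 476250)*(F + T(-365, q(8))) = (472695 + 476250)*(2*I*√41983 + 249) = 948945*(249 + 2*I*√41983) = 236287305 + 1897890*I*√41983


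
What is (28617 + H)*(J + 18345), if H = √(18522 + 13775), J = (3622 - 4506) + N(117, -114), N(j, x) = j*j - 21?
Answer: 890818593 + 31129*√32297 ≈ 8.9641e+8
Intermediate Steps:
N(j, x) = -21 + j² (N(j, x) = j² - 21 = -21 + j²)
J = 12784 (J = (3622 - 4506) + (-21 + 117²) = -884 + (-21 + 13689) = -884 + 13668 = 12784)
H = √32297 ≈ 179.71
(28617 + H)*(J + 18345) = (28617 + √32297)*(12784 + 18345) = (28617 + √32297)*31129 = 890818593 + 31129*√32297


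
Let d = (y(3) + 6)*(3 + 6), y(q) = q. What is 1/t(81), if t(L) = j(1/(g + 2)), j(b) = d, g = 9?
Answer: 1/81 ≈ 0.012346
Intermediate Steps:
d = 81 (d = (3 + 6)*(3 + 6) = 9*9 = 81)
j(b) = 81
t(L) = 81
1/t(81) = 1/81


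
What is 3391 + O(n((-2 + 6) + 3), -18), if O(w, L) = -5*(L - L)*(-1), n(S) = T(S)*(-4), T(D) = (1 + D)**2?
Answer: 3391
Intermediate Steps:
n(S) = -4*(1 + S)**2 (n(S) = (1 + S)**2*(-4) = -4*(1 + S)**2)
O(w, L) = 0 (O(w, L) = -5*0*(-1) = 0*(-1) = 0)
3391 + O(n((-2 + 6) + 3), -18) = 3391 + 0 = 3391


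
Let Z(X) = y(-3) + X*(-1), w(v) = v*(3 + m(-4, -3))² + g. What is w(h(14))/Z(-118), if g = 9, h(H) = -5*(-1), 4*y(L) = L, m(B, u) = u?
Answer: 36/469 ≈ 0.076759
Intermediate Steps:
y(L) = L/4
h(H) = 5
w(v) = 9 (w(v) = v*(3 - 3)² + 9 = v*0² + 9 = v*0 + 9 = 0 + 9 = 9)
Z(X) = -¾ - X (Z(X) = (¼)*(-3) + X*(-1) = -¾ - X)
w(h(14))/Z(-118) = 9/(-¾ - 1*(-118)) = 9/(-¾ + 118) = 9/(469/4) = 9*(4/469) = 36/469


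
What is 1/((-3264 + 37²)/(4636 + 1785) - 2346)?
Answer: -6421/15065561 ≈ -0.00042620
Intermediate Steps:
1/((-3264 + 37²)/(4636 + 1785) - 2346) = 1/((-3264 + 1369)/6421 - 2346) = 1/(-1895*1/6421 - 2346) = 1/(-1895/6421 - 2346) = 1/(-15065561/6421) = -6421/15065561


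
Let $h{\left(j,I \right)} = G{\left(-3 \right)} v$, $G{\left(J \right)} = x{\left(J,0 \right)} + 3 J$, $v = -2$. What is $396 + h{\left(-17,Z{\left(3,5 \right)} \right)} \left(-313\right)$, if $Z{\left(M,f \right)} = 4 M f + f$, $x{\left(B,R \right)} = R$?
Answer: $-5238$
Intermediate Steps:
$Z{\left(M,f \right)} = f + 4 M f$ ($Z{\left(M,f \right)} = 4 M f + f = f + 4 M f$)
$G{\left(J \right)} = 3 J$ ($G{\left(J \right)} = 0 + 3 J = 3 J$)
$h{\left(j,I \right)} = 18$ ($h{\left(j,I \right)} = 3 \left(-3\right) \left(-2\right) = \left(-9\right) \left(-2\right) = 18$)
$396 + h{\left(-17,Z{\left(3,5 \right)} \right)} \left(-313\right) = 396 + 18 \left(-313\right) = 396 - 5634 = -5238$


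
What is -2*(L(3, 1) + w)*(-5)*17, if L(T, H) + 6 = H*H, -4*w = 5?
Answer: -2125/2 ≈ -1062.5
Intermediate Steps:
w = -5/4 (w = -1/4*5 = -5/4 ≈ -1.2500)
L(T, H) = -6 + H**2 (L(T, H) = -6 + H*H = -6 + H**2)
-2*(L(3, 1) + w)*(-5)*17 = -2*((-6 + 1**2) - 5/4)*(-5)*17 = -2*((-6 + 1) - 5/4)*(-5)*17 = -2*(-5 - 5/4)*(-5)*17 = -(-25)*(-5)/2*17 = -2*125/4*17 = -125/2*17 = -2125/2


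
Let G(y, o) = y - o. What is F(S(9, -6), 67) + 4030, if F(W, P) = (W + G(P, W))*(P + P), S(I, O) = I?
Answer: 13008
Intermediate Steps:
F(W, P) = 2*P**2 (F(W, P) = (W + (P - W))*(P + P) = P*(2*P) = 2*P**2)
F(S(9, -6), 67) + 4030 = 2*67**2 + 4030 = 2*4489 + 4030 = 8978 + 4030 = 13008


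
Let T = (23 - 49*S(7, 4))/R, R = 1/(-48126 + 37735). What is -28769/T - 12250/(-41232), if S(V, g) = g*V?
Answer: 85263834671/288983934744 ≈ 0.29505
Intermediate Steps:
S(V, g) = V*g
R = -1/10391 (R = 1/(-10391) = -1/10391 ≈ -9.6237e-5)
T = 14017459 (T = (23 - 343*4)/(-1/10391) = (23 - 49*28)*(-10391) = (23 - 1372)*(-10391) = -1349*(-10391) = 14017459)
-28769/T - 12250/(-41232) = -28769/14017459 - 12250/(-41232) = -28769*1/14017459 - 12250*(-1/41232) = -28769/14017459 + 6125/20616 = 85263834671/288983934744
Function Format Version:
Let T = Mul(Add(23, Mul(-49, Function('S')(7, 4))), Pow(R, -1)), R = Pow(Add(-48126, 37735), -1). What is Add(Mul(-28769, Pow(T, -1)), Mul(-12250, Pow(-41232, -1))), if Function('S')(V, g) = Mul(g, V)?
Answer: Rational(85263834671, 288983934744) ≈ 0.29505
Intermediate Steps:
Function('S')(V, g) = Mul(V, g)
R = Rational(-1, 10391) (R = Pow(-10391, -1) = Rational(-1, 10391) ≈ -9.6237e-5)
T = 14017459 (T = Mul(Add(23, Mul(-49, Mul(7, 4))), Pow(Rational(-1, 10391), -1)) = Mul(Add(23, Mul(-49, 28)), -10391) = Mul(Add(23, -1372), -10391) = Mul(-1349, -10391) = 14017459)
Add(Mul(-28769, Pow(T, -1)), Mul(-12250, Pow(-41232, -1))) = Add(Mul(-28769, Pow(14017459, -1)), Mul(-12250, Pow(-41232, -1))) = Add(Mul(-28769, Rational(1, 14017459)), Mul(-12250, Rational(-1, 41232))) = Add(Rational(-28769, 14017459), Rational(6125, 20616)) = Rational(85263834671, 288983934744)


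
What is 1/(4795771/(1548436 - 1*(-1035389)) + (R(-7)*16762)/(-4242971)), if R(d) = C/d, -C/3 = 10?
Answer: 76741661808525/141138918689987 ≈ 0.54373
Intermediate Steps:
C = -30 (C = -3*10 = -30)
R(d) = -30/d
1/(4795771/(1548436 - 1*(-1035389)) + (R(-7)*16762)/(-4242971)) = 1/(4795771/(1548436 - 1*(-1035389)) + (-30/(-7)*16762)/(-4242971)) = 1/(4795771/(1548436 + 1035389) + (-30*(-⅐)*16762)*(-1/4242971)) = 1/(4795771/2583825 + ((30/7)*16762)*(-1/4242971)) = 1/(4795771*(1/2583825) + (502860/7)*(-1/4242971)) = 1/(4795771/2583825 - 502860/29700797) = 1/(141138918689987/76741661808525) = 76741661808525/141138918689987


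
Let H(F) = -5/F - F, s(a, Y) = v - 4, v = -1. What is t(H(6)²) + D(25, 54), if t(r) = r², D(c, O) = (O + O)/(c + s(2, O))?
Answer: 14163797/6480 ≈ 2185.8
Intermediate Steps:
s(a, Y) = -5 (s(a, Y) = -1 - 4 = -5)
D(c, O) = 2*O/(-5 + c) (D(c, O) = (O + O)/(c - 5) = (2*O)/(-5 + c) = 2*O/(-5 + c))
H(F) = -F - 5/F
t(H(6)²) + D(25, 54) = ((-1*6 - 5/6)²)² + 2*54/(-5 + 25) = ((-6 - 5*⅙)²)² + 2*54/20 = ((-6 - ⅚)²)² + 2*54*(1/20) = ((-41/6)²)² + 27/5 = (1681/36)² + 27/5 = 2825761/1296 + 27/5 = 14163797/6480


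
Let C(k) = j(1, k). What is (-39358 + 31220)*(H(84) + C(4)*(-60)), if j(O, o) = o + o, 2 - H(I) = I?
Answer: 4573556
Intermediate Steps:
H(I) = 2 - I
j(O, o) = 2*o
C(k) = 2*k
(-39358 + 31220)*(H(84) + C(4)*(-60)) = (-39358 + 31220)*((2 - 1*84) + (2*4)*(-60)) = -8138*((2 - 84) + 8*(-60)) = -8138*(-82 - 480) = -8138*(-562) = 4573556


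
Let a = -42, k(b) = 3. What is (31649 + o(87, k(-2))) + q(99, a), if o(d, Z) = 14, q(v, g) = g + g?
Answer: 31579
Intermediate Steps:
q(v, g) = 2*g
(31649 + o(87, k(-2))) + q(99, a) = (31649 + 14) + 2*(-42) = 31663 - 84 = 31579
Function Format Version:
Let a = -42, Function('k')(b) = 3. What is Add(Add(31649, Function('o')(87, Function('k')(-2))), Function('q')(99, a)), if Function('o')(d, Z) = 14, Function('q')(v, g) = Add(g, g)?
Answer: 31579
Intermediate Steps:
Function('q')(v, g) = Mul(2, g)
Add(Add(31649, Function('o')(87, Function('k')(-2))), Function('q')(99, a)) = Add(Add(31649, 14), Mul(2, -42)) = Add(31663, -84) = 31579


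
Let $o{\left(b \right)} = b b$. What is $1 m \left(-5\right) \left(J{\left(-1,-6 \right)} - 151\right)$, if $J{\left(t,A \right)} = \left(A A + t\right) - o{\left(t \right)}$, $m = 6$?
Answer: $3510$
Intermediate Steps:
$o{\left(b \right)} = b^{2}$
$J{\left(t,A \right)} = t + A^{2} - t^{2}$ ($J{\left(t,A \right)} = \left(A A + t\right) - t^{2} = \left(A^{2} + t\right) - t^{2} = \left(t + A^{2}\right) - t^{2} = t + A^{2} - t^{2}$)
$1 m \left(-5\right) \left(J{\left(-1,-6 \right)} - 151\right) = 1 \cdot 6 \left(-5\right) \left(\left(-1 + \left(-6\right)^{2} - \left(-1\right)^{2}\right) - 151\right) = 6 \left(-5\right) \left(\left(-1 + 36 - 1\right) - 151\right) = - 30 \left(\left(-1 + 36 - 1\right) - 151\right) = - 30 \left(34 - 151\right) = \left(-30\right) \left(-117\right) = 3510$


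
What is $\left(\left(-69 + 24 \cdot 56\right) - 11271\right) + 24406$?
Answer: $14410$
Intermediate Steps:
$\left(\left(-69 + 24 \cdot 56\right) - 11271\right) + 24406 = \left(\left(-69 + 1344\right) - 11271\right) + 24406 = \left(1275 - 11271\right) + 24406 = -9996 + 24406 = 14410$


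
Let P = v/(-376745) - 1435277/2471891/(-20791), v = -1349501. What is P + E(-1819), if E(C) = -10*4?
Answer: -705127962714535154/19362088102562845 ≈ -36.418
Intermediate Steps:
E(C) = -40
P = 69355561387978646/19362088102562845 (P = -1349501/(-376745) - 1435277/2471891/(-20791) = -1349501*(-1/376745) - 1435277*1/2471891*(-1/20791) = 1349501/376745 - 1435277/2471891*(-1/20791) = 1349501/376745 + 1435277/51393085781 = 69355561387978646/19362088102562845 ≈ 3.5820)
P + E(-1819) = 69355561387978646/19362088102562845 - 40 = -705127962714535154/19362088102562845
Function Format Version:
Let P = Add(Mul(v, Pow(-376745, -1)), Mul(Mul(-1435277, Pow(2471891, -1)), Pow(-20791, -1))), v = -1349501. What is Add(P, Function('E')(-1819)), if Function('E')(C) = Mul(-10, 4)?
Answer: Rational(-705127962714535154, 19362088102562845) ≈ -36.418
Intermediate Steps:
Function('E')(C) = -40
P = Rational(69355561387978646, 19362088102562845) (P = Add(Mul(-1349501, Pow(-376745, -1)), Mul(Mul(-1435277, Pow(2471891, -1)), Pow(-20791, -1))) = Add(Mul(-1349501, Rational(-1, 376745)), Mul(Mul(-1435277, Rational(1, 2471891)), Rational(-1, 20791))) = Add(Rational(1349501, 376745), Mul(Rational(-1435277, 2471891), Rational(-1, 20791))) = Add(Rational(1349501, 376745), Rational(1435277, 51393085781)) = Rational(69355561387978646, 19362088102562845) ≈ 3.5820)
Add(P, Function('E')(-1819)) = Add(Rational(69355561387978646, 19362088102562845), -40) = Rational(-705127962714535154, 19362088102562845)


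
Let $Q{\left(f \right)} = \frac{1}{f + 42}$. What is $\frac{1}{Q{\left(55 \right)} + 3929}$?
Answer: $\frac{97}{381114} \approx 0.00025452$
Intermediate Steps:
$Q{\left(f \right)} = \frac{1}{42 + f}$
$\frac{1}{Q{\left(55 \right)} + 3929} = \frac{1}{\frac{1}{42 + 55} + 3929} = \frac{1}{\frac{1}{97} + 3929} = \frac{1}{\frac{381114}{97}} = \frac{97}{381114}$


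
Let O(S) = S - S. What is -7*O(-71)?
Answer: 0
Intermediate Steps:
O(S) = 0
-7*O(-71) = -7*0 = 0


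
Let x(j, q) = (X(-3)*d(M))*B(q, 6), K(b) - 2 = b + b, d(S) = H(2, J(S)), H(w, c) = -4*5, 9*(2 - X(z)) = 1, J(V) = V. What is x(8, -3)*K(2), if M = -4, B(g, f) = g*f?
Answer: 4080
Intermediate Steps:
B(g, f) = f*g
X(z) = 17/9 (X(z) = 2 - ⅑*1 = 2 - ⅑ = 17/9)
H(w, c) = -20
d(S) = -20
K(b) = 2 + 2*b (K(b) = 2 + (b + b) = 2 + 2*b)
x(j, q) = -680*q/3 (x(j, q) = ((17/9)*(-20))*(6*q) = -680*q/3)
x(8, -3)*K(2) = (-680/3*(-3))*(2 + 2*2) = 680*(2 + 4) = 680*6 = 4080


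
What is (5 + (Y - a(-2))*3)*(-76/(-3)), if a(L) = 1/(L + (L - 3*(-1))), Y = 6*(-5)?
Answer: -6232/3 ≈ -2077.3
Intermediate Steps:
Y = -30
a(L) = 1/(3 + 2*L) (a(L) = 1/(L + (L + 3)) = 1/(L + (3 + L)) = 1/(3 + 2*L))
(5 + (Y - a(-2))*3)*(-76/(-3)) = (5 + (-30 - 1/(3 + 2*(-2)))*3)*(-76/(-3)) = (5 + (-30 - 1/(3 - 4))*3)*(-76*(-⅓)) = (5 + (-30 - 1/(-1))*3)*(76/3) = (5 + (-30 - 1*(-1))*3)*(76/3) = (5 + (-30 + 1)*3)*(76/3) = (5 - 29*3)*(76/3) = (5 - 87)*(76/3) = -82*76/3 = -6232/3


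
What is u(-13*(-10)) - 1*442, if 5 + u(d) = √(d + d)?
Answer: -447 + 2*√65 ≈ -430.88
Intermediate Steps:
u(d) = -5 + √2*√d (u(d) = -5 + √(d + d) = -5 + √(2*d) = -5 + √2*√d)
u(-13*(-10)) - 1*442 = (-5 + √2*√(-13*(-10))) - 1*442 = (-5 + √2*√130) - 442 = (-5 + 2*√65) - 442 = -447 + 2*√65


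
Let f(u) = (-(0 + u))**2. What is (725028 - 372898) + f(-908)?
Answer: 1176594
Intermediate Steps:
f(u) = u**2 (f(u) = (-u)**2 = u**2)
(725028 - 372898) + f(-908) = (725028 - 372898) + (-908)**2 = 352130 + 824464 = 1176594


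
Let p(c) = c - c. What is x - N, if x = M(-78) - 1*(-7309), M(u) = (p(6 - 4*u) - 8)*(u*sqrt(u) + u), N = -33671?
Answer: 41604 + 624*I*sqrt(78) ≈ 41604.0 + 5511.0*I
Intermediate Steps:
p(c) = 0
M(u) = -8*u - 8*u**(3/2) (M(u) = (0 - 8)*(u*sqrt(u) + u) = -8*(u**(3/2) + u) = -8*(u + u**(3/2)) = -8*u - 8*u**(3/2))
x = 7933 + 624*I*sqrt(78) (x = (-8*(-78) - (-624)*I*sqrt(78)) - 1*(-7309) = (624 - (-624)*I*sqrt(78)) + 7309 = (624 + 624*I*sqrt(78)) + 7309 = 7933 + 624*I*sqrt(78) ≈ 7933.0 + 5511.0*I)
x - N = (7933 + 624*I*sqrt(78)) - 1*(-33671) = (7933 + 624*I*sqrt(78)) + 33671 = 41604 + 624*I*sqrt(78)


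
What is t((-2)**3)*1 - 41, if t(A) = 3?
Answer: -38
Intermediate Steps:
t((-2)**3)*1 - 41 = 3*1 - 41 = 3 - 41 = -38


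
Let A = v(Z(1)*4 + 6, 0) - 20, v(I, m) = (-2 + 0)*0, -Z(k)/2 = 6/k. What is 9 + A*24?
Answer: -471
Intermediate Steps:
Z(k) = -12/k
v(I, m) = 0 (v(I, m) = -2*0 = 0)
A = -20 (A = 0 - 20 = -20)
9 + A*24 = 9 - 20*24 = 9 - 480 = -471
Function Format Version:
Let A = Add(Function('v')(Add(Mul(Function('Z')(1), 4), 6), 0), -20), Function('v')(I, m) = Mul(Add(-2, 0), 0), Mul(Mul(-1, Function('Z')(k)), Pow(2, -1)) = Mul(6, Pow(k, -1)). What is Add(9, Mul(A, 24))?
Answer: -471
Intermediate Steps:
Function('Z')(k) = Mul(-12, Pow(k, -1)) (Function('Z')(k) = Mul(-2, Mul(6, Pow(k, -1))) = Mul(-12, Pow(k, -1)))
Function('v')(I, m) = 0 (Function('v')(I, m) = Mul(-2, 0) = 0)
A = -20 (A = Add(0, -20) = -20)
Add(9, Mul(A, 24)) = Add(9, Mul(-20, 24)) = Add(9, -480) = -471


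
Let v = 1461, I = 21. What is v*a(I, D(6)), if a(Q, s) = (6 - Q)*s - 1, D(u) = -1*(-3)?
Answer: -67206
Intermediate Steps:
D(u) = 3
a(Q, s) = -1 + s*(6 - Q) (a(Q, s) = s*(6 - Q) - 1 = -1 + s*(6 - Q))
v*a(I, D(6)) = 1461*(-1 + 6*3 - 1*21*3) = 1461*(-1 + 18 - 63) = 1461*(-46) = -67206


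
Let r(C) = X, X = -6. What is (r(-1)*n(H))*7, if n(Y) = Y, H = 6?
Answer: -252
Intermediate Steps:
r(C) = -6
(r(-1)*n(H))*7 = -6*6*7 = -36*7 = -252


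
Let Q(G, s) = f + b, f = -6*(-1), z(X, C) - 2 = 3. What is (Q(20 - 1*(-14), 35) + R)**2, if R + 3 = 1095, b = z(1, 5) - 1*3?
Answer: 1210000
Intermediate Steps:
z(X, C) = 5 (z(X, C) = 2 + 3 = 5)
b = 2 (b = 5 - 1*3 = 5 - 3 = 2)
f = 6
Q(G, s) = 8 (Q(G, s) = 6 + 2 = 8)
R = 1092 (R = -3 + 1095 = 1092)
(Q(20 - 1*(-14), 35) + R)**2 = (8 + 1092)**2 = 1100**2 = 1210000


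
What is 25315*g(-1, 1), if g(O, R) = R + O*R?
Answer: 0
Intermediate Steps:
25315*g(-1, 1) = 25315*(1*(1 - 1)) = 25315*(1*0) = 25315*0 = 0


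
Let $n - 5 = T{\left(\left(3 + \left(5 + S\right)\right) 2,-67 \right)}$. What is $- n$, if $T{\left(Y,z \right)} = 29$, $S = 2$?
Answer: $-34$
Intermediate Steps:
$n = 34$ ($n = 5 + 29 = 34$)
$- n = \left(-1\right) 34 = -34$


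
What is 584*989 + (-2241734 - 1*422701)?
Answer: -2086859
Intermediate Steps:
584*989 + (-2241734 - 1*422701) = 577576 + (-2241734 - 422701) = 577576 - 2664435 = -2086859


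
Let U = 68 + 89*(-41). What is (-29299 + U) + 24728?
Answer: -8152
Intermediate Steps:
U = -3581 (U = 68 - 3649 = -3581)
(-29299 + U) + 24728 = (-29299 - 3581) + 24728 = -32880 + 24728 = -8152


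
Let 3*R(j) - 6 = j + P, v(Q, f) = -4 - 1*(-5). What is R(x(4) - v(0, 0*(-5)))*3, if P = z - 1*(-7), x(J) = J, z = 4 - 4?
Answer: 16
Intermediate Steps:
z = 0
v(Q, f) = 1 (v(Q, f) = -4 + 5 = 1)
P = 7 (P = 0 - 1*(-7) = 0 + 7 = 7)
R(j) = 13/3 + j/3 (R(j) = 2 + (j + 7)/3 = 2 + (7 + j)/3 = 2 + (7/3 + j/3) = 13/3 + j/3)
R(x(4) - v(0, 0*(-5)))*3 = (13/3 + (4 - 1*1)/3)*3 = (13/3 + (4 - 1)/3)*3 = (13/3 + (⅓)*3)*3 = (13/3 + 1)*3 = (16/3)*3 = 16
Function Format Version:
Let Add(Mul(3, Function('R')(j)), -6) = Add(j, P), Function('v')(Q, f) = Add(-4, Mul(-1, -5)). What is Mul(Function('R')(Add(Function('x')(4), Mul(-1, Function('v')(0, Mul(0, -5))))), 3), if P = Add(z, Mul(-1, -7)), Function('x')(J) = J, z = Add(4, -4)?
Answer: 16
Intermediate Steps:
z = 0
Function('v')(Q, f) = 1 (Function('v')(Q, f) = Add(-4, 5) = 1)
P = 7 (P = Add(0, Mul(-1, -7)) = Add(0, 7) = 7)
Function('R')(j) = Add(Rational(13, 3), Mul(Rational(1, 3), j)) (Function('R')(j) = Add(2, Mul(Rational(1, 3), Add(j, 7))) = Add(2, Mul(Rational(1, 3), Add(7, j))) = Add(2, Add(Rational(7, 3), Mul(Rational(1, 3), j))) = Add(Rational(13, 3), Mul(Rational(1, 3), j)))
Mul(Function('R')(Add(Function('x')(4), Mul(-1, Function('v')(0, Mul(0, -5))))), 3) = Mul(Add(Rational(13, 3), Mul(Rational(1, 3), Add(4, Mul(-1, 1)))), 3) = Mul(Add(Rational(13, 3), Mul(Rational(1, 3), Add(4, -1))), 3) = Mul(Add(Rational(13, 3), Mul(Rational(1, 3), 3)), 3) = Mul(Add(Rational(13, 3), 1), 3) = Mul(Rational(16, 3), 3) = 16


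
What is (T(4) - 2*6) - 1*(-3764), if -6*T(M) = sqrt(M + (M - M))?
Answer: 11255/3 ≈ 3751.7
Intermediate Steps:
T(M) = -sqrt(M)/6 (T(M) = -sqrt(M + (M - M))/6 = -sqrt(M + 0)/6 = -sqrt(M)/6)
(T(4) - 2*6) - 1*(-3764) = (-sqrt(4)/6 - 2*6) - 1*(-3764) = (-1/6*2 - 12) + 3764 = (-1/3 - 12) + 3764 = -37/3 + 3764 = 11255/3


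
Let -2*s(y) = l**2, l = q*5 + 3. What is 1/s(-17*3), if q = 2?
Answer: -2/169 ≈ -0.011834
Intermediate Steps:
l = 13 (l = 2*5 + 3 = 10 + 3 = 13)
s(y) = -169/2 (s(y) = -1/2*13**2 = -1/2*169 = -169/2)
1/s(-17*3) = 1/(-169/2) = -2/169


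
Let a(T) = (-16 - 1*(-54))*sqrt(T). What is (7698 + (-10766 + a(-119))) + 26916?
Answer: 23848 + 38*I*sqrt(119) ≈ 23848.0 + 414.53*I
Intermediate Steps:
a(T) = 38*sqrt(T) (a(T) = (-16 + 54)*sqrt(T) = 38*sqrt(T))
(7698 + (-10766 + a(-119))) + 26916 = (7698 + (-10766 + 38*sqrt(-119))) + 26916 = (7698 + (-10766 + 38*(I*sqrt(119)))) + 26916 = (7698 + (-10766 + 38*I*sqrt(119))) + 26916 = (-3068 + 38*I*sqrt(119)) + 26916 = 23848 + 38*I*sqrt(119)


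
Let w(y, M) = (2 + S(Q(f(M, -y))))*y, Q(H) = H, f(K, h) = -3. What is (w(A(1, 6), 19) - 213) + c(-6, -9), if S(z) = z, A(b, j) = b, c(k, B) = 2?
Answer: -212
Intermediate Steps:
w(y, M) = -y (w(y, M) = (2 - 3)*y = -y)
(w(A(1, 6), 19) - 213) + c(-6, -9) = (-1*1 - 213) + 2 = (-1 - 213) + 2 = -214 + 2 = -212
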